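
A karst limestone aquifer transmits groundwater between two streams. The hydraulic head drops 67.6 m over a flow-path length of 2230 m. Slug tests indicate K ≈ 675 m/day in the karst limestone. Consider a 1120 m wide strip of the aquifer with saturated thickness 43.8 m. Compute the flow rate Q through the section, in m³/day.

Cross-sectional area A = 1120 × 43.8 = 49056 m².
Hydraulic gradient i = Δh / L = 67.6 / 2230 = 0.03031.
Darcy's law: Q = K · A · i = 675.0 × 49056 × 0.03031 = 1.004e+06 m³/day.

1.00e+06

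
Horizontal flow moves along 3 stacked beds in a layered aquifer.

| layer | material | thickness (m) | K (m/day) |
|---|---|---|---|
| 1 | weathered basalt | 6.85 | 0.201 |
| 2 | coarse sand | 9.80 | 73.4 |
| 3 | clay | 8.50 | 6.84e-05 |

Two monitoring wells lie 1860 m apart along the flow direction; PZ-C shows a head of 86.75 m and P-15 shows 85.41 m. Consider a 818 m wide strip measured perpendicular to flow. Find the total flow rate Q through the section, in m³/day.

Flow is parallel to layering, so each bed carries its own Darcy discharge and the transmissivities add.
Σ(K_i·b_i) = 0.201×6.85 + 73.4×9.80 + 6.84e-05×8.50 = 720.7 m²/day.
Hydraulic gradient i = (86.75 − 85.41) / 1860 = 1.34 / 1860 = 0.0007204.
Q = Σ(K_i·b_i) · W · i = 720.7 × 818 × 0.0007204 = 424.7 m³/day.

425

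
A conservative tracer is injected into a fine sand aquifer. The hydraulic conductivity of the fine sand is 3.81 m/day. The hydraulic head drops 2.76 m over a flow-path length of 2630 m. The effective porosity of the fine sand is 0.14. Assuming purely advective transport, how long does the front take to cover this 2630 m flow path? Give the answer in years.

252

Hydraulic gradient i = Δh / L = 2.76 / 2630 = 0.001049.
Darcy flux q = K · i = 3.810 × 0.001049 = 0.003998 m/day.
Seepage velocity v = q / n_e = 0.003998 / 0.14 = 0.02856 m/day.
Travel time t = L / v = 2630 / 0.02856 = 92089 days = 252.1 years.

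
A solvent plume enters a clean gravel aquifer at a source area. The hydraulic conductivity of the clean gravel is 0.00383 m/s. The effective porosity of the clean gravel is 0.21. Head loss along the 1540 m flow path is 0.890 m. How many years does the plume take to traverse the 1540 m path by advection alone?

4.63

Convert K: 0.00383 m/s × 86400 = 330.9 m/day.
Hydraulic gradient i = Δh / L = 0.890 / 1540 = 0.0005779.
Darcy flux q = K · i = 330.9 × 0.0005779 = 0.1912 m/day.
Seepage velocity v = q / n_e = 0.1912 / 0.21 = 0.9107 m/day.
Travel time t = L / v = 1540 / 0.9107 = 1691 days = 4.630 years.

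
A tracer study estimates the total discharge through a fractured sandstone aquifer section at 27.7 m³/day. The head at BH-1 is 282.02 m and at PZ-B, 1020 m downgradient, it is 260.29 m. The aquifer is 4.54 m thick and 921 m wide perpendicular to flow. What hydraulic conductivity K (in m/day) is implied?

0.311

Cross-sectional area A = 921 × 4.54 = 4181 m².
Hydraulic gradient i = (282.02 − 260.29) / 1020 = 21.73 / 1020 = 0.02130.
From Q = K·A·i, K = Q / (A·i) = 27.7 / (4181 × 0.02130) = 0.3110 m/day.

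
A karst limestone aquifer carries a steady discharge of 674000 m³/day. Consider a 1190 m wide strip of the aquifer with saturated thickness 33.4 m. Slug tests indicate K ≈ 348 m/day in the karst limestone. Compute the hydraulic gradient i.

Cross-sectional area A = 1190 × 33.4 = 39746 m².
From Q = K·A·i, i = Q / (K·A) = 674000 / (348.0 × 39746) = 0.04873.

0.0487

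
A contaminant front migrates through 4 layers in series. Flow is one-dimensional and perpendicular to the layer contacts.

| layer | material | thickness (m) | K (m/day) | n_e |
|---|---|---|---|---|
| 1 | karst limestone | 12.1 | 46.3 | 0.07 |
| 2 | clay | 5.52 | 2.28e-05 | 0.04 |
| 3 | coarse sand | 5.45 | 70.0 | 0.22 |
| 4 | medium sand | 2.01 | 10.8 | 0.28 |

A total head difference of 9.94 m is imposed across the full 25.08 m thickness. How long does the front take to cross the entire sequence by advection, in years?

189

With flow normal to the layers, continuity requires the same specific discharge q through every layer.
Σ(b_i/K_i) = 12.1/46.3 + 5.52/2.28e-05 + 5.45/70.0 + 2.01/10.8 = 2.421e+05 d.
q = Δh / Σ(b_i/K_i) = 9.94 / 2.421e+05 = 4.106e-05 m/day.
In each layer the seepage velocity is v_i = q/n_i, so the layer transit time is t_i = b_i·n_i / q:
  layer 1 (karst limestone): t_1 = 12.1 × 0.07 / 4.106e-05 = 20630 d
  layer 2 (clay): t_2 = 5.52 × 0.04 / 4.106e-05 = 5378 d
  layer 3 (coarse sand): t_3 = 5.45 × 0.22 / 4.106e-05 = 29204 d
  layer 4 (medium sand): t_4 = 2.01 × 0.28 / 4.106e-05 = 13708 d
Total t = Σ t_i = 68920 days = 188.7 years.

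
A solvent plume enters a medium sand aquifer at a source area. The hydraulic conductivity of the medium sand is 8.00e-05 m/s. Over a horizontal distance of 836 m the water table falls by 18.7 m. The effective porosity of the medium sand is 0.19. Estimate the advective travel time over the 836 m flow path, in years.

2.81

Convert K: 8.00e-05 m/s × 86400 = 6.912 m/day.
Hydraulic gradient i = Δh / L = 18.7 / 836 = 0.02237.
Darcy flux q = K · i = 6.912 × 0.02237 = 0.1546 m/day.
Seepage velocity v = q / n_e = 0.1546 / 0.19 = 0.8137 m/day.
Travel time t = L / v = 836 / 0.8137 = 1027 days = 2.813 years.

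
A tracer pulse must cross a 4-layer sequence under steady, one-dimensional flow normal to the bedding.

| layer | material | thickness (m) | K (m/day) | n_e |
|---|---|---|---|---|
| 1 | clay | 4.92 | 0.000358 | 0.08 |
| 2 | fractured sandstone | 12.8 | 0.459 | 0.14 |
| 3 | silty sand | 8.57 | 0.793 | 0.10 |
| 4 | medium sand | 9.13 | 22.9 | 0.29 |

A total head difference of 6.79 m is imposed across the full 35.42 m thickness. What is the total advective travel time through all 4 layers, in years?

With flow normal to the layers, continuity requires the same specific discharge q through every layer.
Σ(b_i/K_i) = 4.92/0.000358 + 12.8/0.459 + 8.57/0.793 + 9.13/22.9 = 13782 d.
q = Δh / Σ(b_i/K_i) = 6.79 / 13782 = 0.0004927 m/day.
In each layer the seepage velocity is v_i = q/n_i, so the layer transit time is t_i = b_i·n_i / q:
  layer 1 (clay): t_1 = 4.92 × 0.08 / 0.0004927 = 798.9 d
  layer 2 (fractured sandstone): t_2 = 12.8 × 0.14 / 0.0004927 = 3637 d
  layer 3 (silty sand): t_3 = 8.57 × 0.10 / 0.0004927 = 1740 d
  layer 4 (medium sand): t_4 = 9.13 × 0.29 / 0.0004927 = 5374 d
Total t = Σ t_i = 11550 days = 31.62 years.

31.6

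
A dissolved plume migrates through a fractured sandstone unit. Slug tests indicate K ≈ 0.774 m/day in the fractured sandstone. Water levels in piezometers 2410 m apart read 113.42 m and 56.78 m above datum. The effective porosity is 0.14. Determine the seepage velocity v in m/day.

0.130

Hydraulic gradient i = (113.42 − 56.78) / 2410 = 56.64 / 2410 = 0.02350.
Darcy flux q = K · i = 0.7740 × 0.02350 = 0.01819 m/day.
Seepage velocity v = q / n_e = 0.01819 / 0.14 = 0.1299 m/day.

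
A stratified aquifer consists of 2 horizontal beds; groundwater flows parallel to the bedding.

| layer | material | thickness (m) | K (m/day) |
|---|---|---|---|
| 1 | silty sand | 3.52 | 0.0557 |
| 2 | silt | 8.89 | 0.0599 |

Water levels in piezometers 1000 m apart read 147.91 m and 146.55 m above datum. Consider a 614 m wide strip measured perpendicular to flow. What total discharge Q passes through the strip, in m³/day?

Flow is parallel to layering, so each bed carries its own Darcy discharge and the transmissivities add.
Σ(K_i·b_i) = 0.0557×3.52 + 0.0599×8.89 = 0.7286 m²/day.
Hydraulic gradient i = (147.91 − 146.55) / 1000 = 1.36 / 1000 = 0.001360.
Q = Σ(K_i·b_i) · W · i = 0.7286 × 614 × 0.001360 = 0.6084 m³/day.

0.608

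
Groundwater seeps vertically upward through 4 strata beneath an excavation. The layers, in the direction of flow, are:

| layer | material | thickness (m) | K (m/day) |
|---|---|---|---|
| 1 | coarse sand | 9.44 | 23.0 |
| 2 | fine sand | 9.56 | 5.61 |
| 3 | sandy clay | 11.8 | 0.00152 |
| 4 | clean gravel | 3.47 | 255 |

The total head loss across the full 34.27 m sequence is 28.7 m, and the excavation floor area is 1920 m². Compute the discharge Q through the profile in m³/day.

7.10

Flow is perpendicular to layering, so the layers act in series and the equivalent K is the thickness-weighted harmonic mean.
Total thickness L = 9.44 + 9.56 + 11.8 + 3.47 = 34.27 m.
Σ(b_i/K_i) = 9.44/23.0 + 9.56/5.61 + 11.8/0.00152 + 3.47/255 = 7765 d.
K_eq = L / Σ(b_i/K_i) = 34.27 / 7765 = 0.004413 m/day.
Q = K_eq · A · (Δh/L) = 0.004413 × 1920 × (28.7/34.27) = 7.096 m³/day.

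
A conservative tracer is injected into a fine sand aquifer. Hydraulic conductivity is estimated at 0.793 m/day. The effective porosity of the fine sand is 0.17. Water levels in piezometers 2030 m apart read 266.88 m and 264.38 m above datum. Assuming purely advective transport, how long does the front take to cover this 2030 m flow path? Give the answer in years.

967

Hydraulic gradient i = (266.88 − 264.38) / 2030 = 2.5 / 2030 = 0.001232.
Darcy flux q = K · i = 0.7930 × 0.001232 = 0.0009766 m/day.
Seepage velocity v = q / n_e = 0.0009766 / 0.17 = 0.005745 m/day.
Travel time t = L / v = 2030 / 0.005745 = 3.534e+05 days = 967.5 years.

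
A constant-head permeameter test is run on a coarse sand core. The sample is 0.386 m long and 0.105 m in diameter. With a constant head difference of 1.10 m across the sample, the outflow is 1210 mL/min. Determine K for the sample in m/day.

Cross-sectional area A = π·(d/2)² = π × (0.105/2)² = 0.008659 m².
Convert discharge: 1210 mL/min = 2.017e-05 m³/s.
Darcy's law rearranged: K = Q·L / (A·Δh) = 2.017e-05 × 0.386 / (0.008659 × 1.10) = 0.0008173 m/s = 70.61 m/day.

70.6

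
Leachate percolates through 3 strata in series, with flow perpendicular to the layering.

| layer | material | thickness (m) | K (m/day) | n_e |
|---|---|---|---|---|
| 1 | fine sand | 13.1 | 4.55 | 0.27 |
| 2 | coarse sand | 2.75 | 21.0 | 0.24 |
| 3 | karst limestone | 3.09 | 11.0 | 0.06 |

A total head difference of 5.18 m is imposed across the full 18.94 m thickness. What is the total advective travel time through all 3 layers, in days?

2.78

With flow normal to the layers, continuity requires the same specific discharge q through every layer.
Σ(b_i/K_i) = 13.1/4.55 + 2.75/21.0 + 3.09/11.0 = 3.291 d.
q = Δh / Σ(b_i/K_i) = 5.18 / 3.291 = 1.574 m/day.
In each layer the seepage velocity is v_i = q/n_i, so the layer transit time is t_i = b_i·n_i / q:
  layer 1 (fine sand): t_1 = 13.1 × 0.27 / 1.574 = 2.247 d
  layer 2 (coarse sand): t_2 = 2.75 × 0.24 / 1.574 = 0.4193 d
  layer 3 (karst limestone): t_3 = 3.09 × 0.06 / 1.574 = 0.1178 d
Total t = Σ t_i = 2.784 days.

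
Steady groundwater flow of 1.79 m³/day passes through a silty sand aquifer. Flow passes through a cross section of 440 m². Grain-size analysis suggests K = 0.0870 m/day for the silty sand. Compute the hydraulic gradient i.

0.0468

From Q = K·A·i, i = Q / (K·A) = 1.79 / (0.08700 × 440.0) = 0.04676.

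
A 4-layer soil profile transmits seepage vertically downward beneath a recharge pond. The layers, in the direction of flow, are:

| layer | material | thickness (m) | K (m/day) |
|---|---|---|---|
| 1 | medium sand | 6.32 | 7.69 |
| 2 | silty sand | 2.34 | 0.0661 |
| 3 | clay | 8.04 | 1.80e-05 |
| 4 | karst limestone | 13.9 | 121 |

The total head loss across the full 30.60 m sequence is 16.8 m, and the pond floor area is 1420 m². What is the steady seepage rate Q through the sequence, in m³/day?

0.0534

Flow is perpendicular to layering, so the layers act in series and the equivalent K is the thickness-weighted harmonic mean.
Total thickness L = 6.32 + 2.34 + 8.04 + 13.9 = 30.60 m.
Σ(b_i/K_i) = 6.32/7.69 + 2.34/0.0661 + 8.04/1.80e-05 + 13.9/121 = 4.467e+05 d.
K_eq = L / Σ(b_i/K_i) = 30.60 / 4.467e+05 = 6.850e-05 m/day.
Q = K_eq · A · (Δh/L) = 6.850e-05 × 1420 × (16.8/30.60) = 0.05340 m³/day.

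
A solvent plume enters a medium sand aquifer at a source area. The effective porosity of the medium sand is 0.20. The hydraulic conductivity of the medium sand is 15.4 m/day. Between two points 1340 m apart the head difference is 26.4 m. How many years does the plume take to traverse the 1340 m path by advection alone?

2.42

Hydraulic gradient i = Δh / L = 26.4 / 1340 = 0.01970.
Darcy flux q = K · i = 15.40 × 0.01970 = 0.3034 m/day.
Seepage velocity v = q / n_e = 0.3034 / 0.20 = 1.517 m/day.
Travel time t = L / v = 1340 / 1.517 = 883.3 days = 2.418 years.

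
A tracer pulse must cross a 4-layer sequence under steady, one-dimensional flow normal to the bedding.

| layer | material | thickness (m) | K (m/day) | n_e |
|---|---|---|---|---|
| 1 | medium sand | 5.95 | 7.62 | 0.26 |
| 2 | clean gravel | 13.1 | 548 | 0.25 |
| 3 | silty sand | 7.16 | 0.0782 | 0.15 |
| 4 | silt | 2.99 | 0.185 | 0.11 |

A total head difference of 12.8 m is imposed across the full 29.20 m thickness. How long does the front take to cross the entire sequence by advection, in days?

52.8

With flow normal to the layers, continuity requires the same specific discharge q through every layer.
Σ(b_i/K_i) = 5.95/7.62 + 13.1/548 + 7.16/0.0782 + 2.99/0.185 = 108.5 d.
q = Δh / Σ(b_i/K_i) = 12.8 / 108.5 = 0.1179 m/day.
In each layer the seepage velocity is v_i = q/n_i, so the layer transit time is t_i = b_i·n_i / q:
  layer 1 (medium sand): t_1 = 5.95 × 0.26 / 0.1179 = 13.12 d
  layer 2 (clean gravel): t_2 = 13.1 × 0.25 / 0.1179 = 27.77 d
  layer 3 (silty sand): t_3 = 7.16 × 0.15 / 0.1179 = 9.106 d
  layer 4 (silt): t_4 = 2.99 × 0.11 / 0.1179 = 2.789 d
Total t = Σ t_i = 52.78 days.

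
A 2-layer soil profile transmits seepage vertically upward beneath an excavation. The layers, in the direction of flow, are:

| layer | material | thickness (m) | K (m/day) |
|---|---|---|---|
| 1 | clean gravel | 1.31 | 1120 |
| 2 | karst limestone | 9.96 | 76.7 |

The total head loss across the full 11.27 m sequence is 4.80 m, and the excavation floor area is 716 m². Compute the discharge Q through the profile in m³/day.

26200

Flow is perpendicular to layering, so the layers act in series and the equivalent K is the thickness-weighted harmonic mean.
Total thickness L = 1.31 + 9.96 = 11.27 m.
Σ(b_i/K_i) = 1.31/1120 + 9.96/76.7 = 0.1310 d.
K_eq = L / Σ(b_i/K_i) = 11.27 / 0.1310 = 86.01 m/day.
Q = K_eq · A · (Δh/L) = 86.01 × 716 × (4.80/11.27) = 26230 m³/day.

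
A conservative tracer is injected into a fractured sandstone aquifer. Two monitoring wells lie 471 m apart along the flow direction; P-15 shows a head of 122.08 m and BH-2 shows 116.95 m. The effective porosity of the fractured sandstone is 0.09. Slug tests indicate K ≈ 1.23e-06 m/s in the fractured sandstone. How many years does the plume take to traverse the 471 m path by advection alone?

Convert K: 1.23e-06 m/s × 86400 = 0.1063 m/day.
Hydraulic gradient i = (122.08 − 116.95) / 471 = 5.13 / 471 = 0.01089.
Darcy flux q = K · i = 0.1063 × 0.01089 = 0.001157 m/day.
Seepage velocity v = q / n_e = 0.001157 / 0.09 = 0.01286 m/day.
Travel time t = L / v = 471 / 0.01286 = 36623 days = 100.3 years.

100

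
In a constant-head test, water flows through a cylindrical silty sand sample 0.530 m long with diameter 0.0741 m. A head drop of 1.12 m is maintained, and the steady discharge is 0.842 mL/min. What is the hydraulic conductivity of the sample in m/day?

Cross-sectional area A = π·(d/2)² = π × (0.0741/2)² = 0.004312 m².
Convert discharge: 0.842 mL/min = 1.403e-08 m³/s.
Darcy's law rearranged: K = Q·L / (A·Δh) = 1.403e-08 × 0.530 / (0.004312 × 1.12) = 1.540e-06 m/s = 0.1330 m/day.

0.133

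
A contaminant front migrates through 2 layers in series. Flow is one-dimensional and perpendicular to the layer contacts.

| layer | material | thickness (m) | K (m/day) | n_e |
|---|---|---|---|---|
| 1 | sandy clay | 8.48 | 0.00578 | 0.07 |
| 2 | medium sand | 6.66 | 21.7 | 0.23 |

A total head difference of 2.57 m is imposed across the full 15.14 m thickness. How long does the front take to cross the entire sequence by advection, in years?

3.32

With flow normal to the layers, continuity requires the same specific discharge q through every layer.
Σ(b_i/K_i) = 8.48/0.00578 + 6.66/21.7 = 1467 d.
q = Δh / Σ(b_i/K_i) = 2.57 / 1467 = 0.001751 m/day.
In each layer the seepage velocity is v_i = q/n_i, so the layer transit time is t_i = b_i·n_i / q:
  layer 1 (sandy clay): t_1 = 8.48 × 0.07 / 0.001751 = 338.9 d
  layer 2 (medium sand): t_2 = 6.66 × 0.23 / 0.001751 = 874.6 d
Total t = Σ t_i = 1214 days = 3.323 years.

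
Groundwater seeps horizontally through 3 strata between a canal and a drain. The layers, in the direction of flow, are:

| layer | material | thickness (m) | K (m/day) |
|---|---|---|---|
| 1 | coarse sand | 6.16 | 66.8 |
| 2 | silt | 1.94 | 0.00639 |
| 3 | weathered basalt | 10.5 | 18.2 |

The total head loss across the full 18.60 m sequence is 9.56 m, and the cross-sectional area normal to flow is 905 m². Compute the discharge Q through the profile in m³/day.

Flow is perpendicular to layering, so the layers act in series and the equivalent K is the thickness-weighted harmonic mean.
Total thickness L = 6.16 + 1.94 + 10.5 = 18.60 m.
Σ(b_i/K_i) = 6.16/66.8 + 1.94/0.00639 + 10.5/18.2 = 304.3 d.
K_eq = L / Σ(b_i/K_i) = 18.60 / 304.3 = 0.06113 m/day.
Q = K_eq · A · (Δh/L) = 0.06113 × 905 × (9.56/18.60) = 28.43 m³/day.

28.4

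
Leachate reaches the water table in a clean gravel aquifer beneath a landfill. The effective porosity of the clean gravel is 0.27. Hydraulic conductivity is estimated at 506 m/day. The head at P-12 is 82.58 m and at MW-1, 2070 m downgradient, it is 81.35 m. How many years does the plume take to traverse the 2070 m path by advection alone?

5.09

Hydraulic gradient i = (82.58 − 81.35) / 2070 = 1.23 / 2070 = 0.0005942.
Darcy flux q = K · i = 506.0 × 0.0005942 = 0.3007 m/day.
Seepage velocity v = q / n_e = 0.3007 / 0.27 = 1.114 m/day.
Travel time t = L / v = 2070 / 1.114 = 1859 days = 5.089 years.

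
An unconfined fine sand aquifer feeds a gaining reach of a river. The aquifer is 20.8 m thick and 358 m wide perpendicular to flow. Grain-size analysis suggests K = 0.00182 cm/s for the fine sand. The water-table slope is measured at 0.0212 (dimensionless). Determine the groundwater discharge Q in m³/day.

248

Convert K: 0.00182 cm/s × 864 = 1.572 m/day.
Cross-sectional area A = 358 × 20.8 = 7446 m².
Hydraulic gradient i = 0.0212.
Darcy's law: Q = K · A · i = 1.572 × 7446 × 0.02120 = 248.2 m³/day.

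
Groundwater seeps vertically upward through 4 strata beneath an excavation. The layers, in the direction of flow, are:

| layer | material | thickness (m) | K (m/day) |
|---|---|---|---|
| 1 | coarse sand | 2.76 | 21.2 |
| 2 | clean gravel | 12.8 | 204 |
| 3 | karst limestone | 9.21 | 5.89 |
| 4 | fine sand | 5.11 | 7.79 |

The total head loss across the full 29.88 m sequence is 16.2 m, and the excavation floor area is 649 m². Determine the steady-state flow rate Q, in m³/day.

Flow is perpendicular to layering, so the layers act in series and the equivalent K is the thickness-weighted harmonic mean.
Total thickness L = 2.76 + 12.8 + 9.21 + 5.11 = 29.88 m.
Σ(b_i/K_i) = 2.76/21.2 + 12.8/204 + 9.21/5.89 + 5.11/7.79 = 2.413 d.
K_eq = L / Σ(b_i/K_i) = 29.88 / 2.413 = 12.39 m/day.
Q = K_eq · A · (Δh/L) = 12.39 × 649 × (16.2/29.88) = 4358 m³/day.

4360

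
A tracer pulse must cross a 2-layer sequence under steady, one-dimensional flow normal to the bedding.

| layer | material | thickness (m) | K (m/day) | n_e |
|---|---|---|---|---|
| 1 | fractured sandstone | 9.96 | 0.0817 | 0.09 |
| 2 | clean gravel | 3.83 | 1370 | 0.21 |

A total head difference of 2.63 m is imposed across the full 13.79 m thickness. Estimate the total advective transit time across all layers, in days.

78.8

With flow normal to the layers, continuity requires the same specific discharge q through every layer.
Σ(b_i/K_i) = 9.96/0.0817 + 3.83/1370 = 121.9 d.
q = Δh / Σ(b_i/K_i) = 2.63 / 121.9 = 0.02157 m/day.
In each layer the seepage velocity is v_i = q/n_i, so the layer transit time is t_i = b_i·n_i / q:
  layer 1 (fractured sandstone): t_1 = 9.96 × 0.09 / 0.02157 = 41.55 d
  layer 2 (clean gravel): t_2 = 3.83 × 0.21 / 0.02157 = 37.28 d
Total t = Σ t_i = 78.84 days.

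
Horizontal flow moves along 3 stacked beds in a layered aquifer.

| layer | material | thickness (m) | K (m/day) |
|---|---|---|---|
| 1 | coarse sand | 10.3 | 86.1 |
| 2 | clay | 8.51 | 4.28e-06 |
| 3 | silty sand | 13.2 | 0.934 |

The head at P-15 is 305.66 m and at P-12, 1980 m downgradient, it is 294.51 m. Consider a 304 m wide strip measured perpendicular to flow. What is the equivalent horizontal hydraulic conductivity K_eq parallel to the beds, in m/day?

Flow is parallel to layering, so each bed carries its own Darcy discharge and the transmissivities add.
Σ(K_i·b_i) = 86.1×10.3 + 4.28e-06×8.51 + 0.934×13.2 = 899.2 m²/day.
Total thickness b = 32.01 m, so K_eq = Σ(K_i·b_i)/b = 28.09 m/day.

28.1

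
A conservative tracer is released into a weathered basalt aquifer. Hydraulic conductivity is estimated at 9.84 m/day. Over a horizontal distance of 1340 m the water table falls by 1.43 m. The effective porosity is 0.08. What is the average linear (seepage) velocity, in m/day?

0.131

Hydraulic gradient i = Δh / L = 1.43 / 1340 = 0.001067.
Darcy flux q = K · i = 9.840 × 0.001067 = 0.01050 m/day.
Seepage velocity v = q / n_e = 0.01050 / 0.08 = 0.1313 m/day.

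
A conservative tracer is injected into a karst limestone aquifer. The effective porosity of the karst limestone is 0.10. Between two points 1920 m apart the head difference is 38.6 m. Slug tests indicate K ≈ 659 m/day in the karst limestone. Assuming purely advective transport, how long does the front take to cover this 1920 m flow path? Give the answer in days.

14.5

Hydraulic gradient i = Δh / L = 38.6 / 1920 = 0.02010.
Darcy flux q = K · i = 659.0 × 0.02010 = 13.25 m/day.
Seepage velocity v = q / n_e = 13.25 / 0.10 = 132.5 m/day.
Travel time t = L / v = 1920 / 132.5 = 14.49 days.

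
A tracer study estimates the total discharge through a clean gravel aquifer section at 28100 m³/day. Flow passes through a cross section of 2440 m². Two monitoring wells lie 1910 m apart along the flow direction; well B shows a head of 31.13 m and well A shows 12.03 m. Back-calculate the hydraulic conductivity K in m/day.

Hydraulic gradient i = (31.13 − 12.03) / 1910 = 19.1 / 1910 = 0.01000.
From Q = K·A·i, K = Q / (A·i) = 28100 / (2440 × 0.01000) = 1152 m/day.

1150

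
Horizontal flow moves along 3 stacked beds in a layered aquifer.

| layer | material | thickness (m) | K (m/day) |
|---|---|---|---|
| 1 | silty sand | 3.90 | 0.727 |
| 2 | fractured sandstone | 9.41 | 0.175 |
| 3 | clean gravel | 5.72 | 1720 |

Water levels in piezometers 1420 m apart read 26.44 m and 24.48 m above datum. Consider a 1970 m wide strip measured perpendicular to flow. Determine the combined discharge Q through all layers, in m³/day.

Flow is parallel to layering, so each bed carries its own Darcy discharge and the transmissivities add.
Σ(K_i·b_i) = 0.727×3.90 + 0.175×9.41 + 1720×5.72 = 9843 m²/day.
Hydraulic gradient i = (26.44 − 24.48) / 1420 = 1.96 / 1420 = 0.001380.
Q = Σ(K_i·b_i) · W · i = 9843 × 1970 × 0.001380 = 26764 m³/day.

26800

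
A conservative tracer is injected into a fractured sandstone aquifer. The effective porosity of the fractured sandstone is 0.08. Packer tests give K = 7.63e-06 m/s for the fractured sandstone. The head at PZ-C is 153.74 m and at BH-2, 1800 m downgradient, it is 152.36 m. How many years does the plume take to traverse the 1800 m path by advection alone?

780

Convert K: 7.63e-06 m/s × 86400 = 0.6592 m/day.
Hydraulic gradient i = (153.74 − 152.36) / 1800 = 1.38 / 1800 = 0.0007667.
Darcy flux q = K · i = 0.6592 × 0.0007667 = 0.0005054 m/day.
Seepage velocity v = q / n_e = 0.0005054 / 0.08 = 0.006318 m/day.
Travel time t = L / v = 1800 / 0.006318 = 2.849e+05 days = 780.1 years.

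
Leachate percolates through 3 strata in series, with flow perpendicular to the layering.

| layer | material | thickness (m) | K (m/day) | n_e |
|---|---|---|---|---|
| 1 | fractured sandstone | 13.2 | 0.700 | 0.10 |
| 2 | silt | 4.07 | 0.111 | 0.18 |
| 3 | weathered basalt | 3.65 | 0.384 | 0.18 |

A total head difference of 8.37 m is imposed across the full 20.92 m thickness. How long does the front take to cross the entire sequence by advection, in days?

With flow normal to the layers, continuity requires the same specific discharge q through every layer.
Σ(b_i/K_i) = 13.2/0.700 + 4.07/0.111 + 3.65/0.384 = 65.03 d.
q = Δh / Σ(b_i/K_i) = 8.37 / 65.03 = 0.1287 m/day.
In each layer the seepage velocity is v_i = q/n_i, so the layer transit time is t_i = b_i·n_i / q:
  layer 1 (fractured sandstone): t_1 = 13.2 × 0.10 / 0.1287 = 10.26 d
  layer 2 (silt): t_2 = 4.07 × 0.18 / 0.1287 = 5.692 d
  layer 3 (weathered basalt): t_3 = 3.65 × 0.18 / 0.1287 = 5.104 d
Total t = Σ t_i = 21.05 days.

21.1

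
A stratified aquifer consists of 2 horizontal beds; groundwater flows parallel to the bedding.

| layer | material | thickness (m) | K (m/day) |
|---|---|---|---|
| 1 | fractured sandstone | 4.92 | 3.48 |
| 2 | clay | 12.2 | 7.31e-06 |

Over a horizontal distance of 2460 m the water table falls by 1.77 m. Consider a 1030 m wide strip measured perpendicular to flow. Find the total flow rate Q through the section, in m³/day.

12.7

Flow is parallel to layering, so each bed carries its own Darcy discharge and the transmissivities add.
Σ(K_i·b_i) = 3.48×4.92 + 7.31e-06×12.2 = 17.12 m²/day.
Hydraulic gradient i = Δh / L = 1.77 / 2460 = 0.0007195.
Q = Σ(K_i·b_i) · W · i = 17.12 × 1030 × 0.0007195 = 12.69 m³/day.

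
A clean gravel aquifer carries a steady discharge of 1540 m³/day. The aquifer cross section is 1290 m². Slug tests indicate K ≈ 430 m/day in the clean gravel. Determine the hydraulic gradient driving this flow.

From Q = K·A·i, i = Q / (K·A) = 1540 / (430.0 × 1290) = 0.002776.

0.00278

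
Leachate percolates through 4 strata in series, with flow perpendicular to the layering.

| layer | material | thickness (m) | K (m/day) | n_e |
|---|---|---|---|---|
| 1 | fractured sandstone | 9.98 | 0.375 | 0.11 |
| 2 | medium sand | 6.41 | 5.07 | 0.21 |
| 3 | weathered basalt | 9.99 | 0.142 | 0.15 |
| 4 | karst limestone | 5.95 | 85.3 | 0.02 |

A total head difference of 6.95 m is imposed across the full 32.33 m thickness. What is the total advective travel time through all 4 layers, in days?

57.4

With flow normal to the layers, continuity requires the same specific discharge q through every layer.
Σ(b_i/K_i) = 9.98/0.375 + 6.41/5.07 + 9.99/0.142 + 5.95/85.3 = 98.30 d.
q = Δh / Σ(b_i/K_i) = 6.95 / 98.30 = 0.07070 m/day.
In each layer the seepage velocity is v_i = q/n_i, so the layer transit time is t_i = b_i·n_i / q:
  layer 1 (fractured sandstone): t_1 = 9.98 × 0.11 / 0.07070 = 15.53 d
  layer 2 (medium sand): t_2 = 6.41 × 0.21 / 0.07070 = 19.04 d
  layer 3 (weathered basalt): t_3 = 9.99 × 0.15 / 0.07070 = 21.19 d
  layer 4 (karst limestone): t_4 = 5.95 × 0.02 / 0.07070 = 1.683 d
Total t = Σ t_i = 57.44 days.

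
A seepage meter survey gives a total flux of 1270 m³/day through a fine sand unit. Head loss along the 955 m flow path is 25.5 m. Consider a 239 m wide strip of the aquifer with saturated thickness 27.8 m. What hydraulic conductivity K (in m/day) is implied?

7.16

Cross-sectional area A = 239 × 27.8 = 6644 m².
Hydraulic gradient i = Δh / L = 25.5 / 955 = 0.02670.
From Q = K·A·i, K = Q / (A·i) = 1270 / (6644 × 0.02670) = 7.159 m/day.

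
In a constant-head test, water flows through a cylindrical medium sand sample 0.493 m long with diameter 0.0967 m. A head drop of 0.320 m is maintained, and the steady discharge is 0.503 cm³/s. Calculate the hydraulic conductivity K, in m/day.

9.12

Cross-sectional area A = π·(d/2)² = π × (0.0967/2)² = 0.007344 m².
Convert discharge: 0.503 cm³/s = 5.030e-07 m³/s.
Darcy's law rearranged: K = Q·L / (A·Δh) = 5.030e-07 × 0.493 / (0.007344 × 0.320) = 0.0001055 m/s = 9.117 m/day.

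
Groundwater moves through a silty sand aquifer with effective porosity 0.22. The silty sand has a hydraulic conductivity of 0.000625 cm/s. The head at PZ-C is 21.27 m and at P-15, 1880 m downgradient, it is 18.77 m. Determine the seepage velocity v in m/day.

0.00326

Convert K: 0.000625 cm/s × 864 = 0.5400 m/day.
Hydraulic gradient i = (21.27 − 18.77) / 1880 = 2.5 / 1880 = 0.001330.
Darcy flux q = K · i = 0.5400 × 0.001330 = 0.0007181 m/day.
Seepage velocity v = q / n_e = 0.0007181 / 0.22 = 0.003264 m/day.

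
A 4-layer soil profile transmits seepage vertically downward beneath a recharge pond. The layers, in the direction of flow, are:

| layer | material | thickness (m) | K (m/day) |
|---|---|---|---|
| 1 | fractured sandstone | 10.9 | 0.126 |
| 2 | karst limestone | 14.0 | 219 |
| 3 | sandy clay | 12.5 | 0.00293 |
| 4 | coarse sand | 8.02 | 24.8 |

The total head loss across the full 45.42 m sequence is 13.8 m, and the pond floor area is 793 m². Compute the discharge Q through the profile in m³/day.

Flow is perpendicular to layering, so the layers act in series and the equivalent K is the thickness-weighted harmonic mean.
Total thickness L = 10.9 + 14.0 + 12.5 + 8.02 = 45.42 m.
Σ(b_i/K_i) = 10.9/0.126 + 14.0/219 + 12.5/0.00293 + 8.02/24.8 = 4353 d.
K_eq = L / Σ(b_i/K_i) = 45.42 / 4353 = 0.01043 m/day.
Q = K_eq · A · (Δh/L) = 0.01043 × 793 × (13.8/45.42) = 2.514 m³/day.

2.51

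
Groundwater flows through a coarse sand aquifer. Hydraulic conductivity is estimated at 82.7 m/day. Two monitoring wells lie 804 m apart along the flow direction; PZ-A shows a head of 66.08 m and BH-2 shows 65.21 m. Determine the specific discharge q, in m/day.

Hydraulic gradient i = (66.08 − 65.21) / 804 = 0.87 / 804 = 0.001082.
Specific discharge q = K · i = 82.70 × 0.001082 = 0.08949 m/day.

0.0895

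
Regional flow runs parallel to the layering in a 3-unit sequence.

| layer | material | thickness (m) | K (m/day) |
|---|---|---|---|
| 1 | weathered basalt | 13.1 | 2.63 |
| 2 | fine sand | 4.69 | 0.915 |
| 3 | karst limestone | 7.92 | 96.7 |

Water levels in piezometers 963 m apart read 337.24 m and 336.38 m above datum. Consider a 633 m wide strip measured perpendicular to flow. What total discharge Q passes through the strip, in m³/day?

Flow is parallel to layering, so each bed carries its own Darcy discharge and the transmissivities add.
Σ(K_i·b_i) = 2.63×13.1 + 0.915×4.69 + 96.7×7.92 = 804.6 m²/day.
Hydraulic gradient i = (337.24 − 336.38) / 963 = 0.86 / 963 = 0.0008930.
Q = Σ(K_i·b_i) · W · i = 804.6 × 633 × 0.0008930 = 454.8 m³/day.

455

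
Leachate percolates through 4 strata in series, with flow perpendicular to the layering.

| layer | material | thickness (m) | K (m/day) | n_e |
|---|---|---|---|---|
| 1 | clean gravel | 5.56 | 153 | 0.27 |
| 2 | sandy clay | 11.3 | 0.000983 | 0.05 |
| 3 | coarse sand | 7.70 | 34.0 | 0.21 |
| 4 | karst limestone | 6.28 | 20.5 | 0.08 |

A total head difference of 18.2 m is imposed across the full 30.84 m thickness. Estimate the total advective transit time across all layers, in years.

7.24

With flow normal to the layers, continuity requires the same specific discharge q through every layer.
Σ(b_i/K_i) = 5.56/153 + 11.3/0.000983 + 7.70/34.0 + 6.28/20.5 = 11496 d.
q = Δh / Σ(b_i/K_i) = 18.2 / 11496 = 0.001583 m/day.
In each layer the seepage velocity is v_i = q/n_i, so the layer transit time is t_i = b_i·n_i / q:
  layer 1 (clean gravel): t_1 = 5.56 × 0.27 / 0.001583 = 948.2 d
  layer 2 (sandy clay): t_2 = 11.3 × 0.05 / 0.001583 = 356.9 d
  layer 3 (coarse sand): t_3 = 7.70 × 0.21 / 0.001583 = 1021 d
  layer 4 (karst limestone): t_4 = 6.28 × 0.08 / 0.001583 = 317.3 d
Total t = Σ t_i = 2644 days = 7.238 years.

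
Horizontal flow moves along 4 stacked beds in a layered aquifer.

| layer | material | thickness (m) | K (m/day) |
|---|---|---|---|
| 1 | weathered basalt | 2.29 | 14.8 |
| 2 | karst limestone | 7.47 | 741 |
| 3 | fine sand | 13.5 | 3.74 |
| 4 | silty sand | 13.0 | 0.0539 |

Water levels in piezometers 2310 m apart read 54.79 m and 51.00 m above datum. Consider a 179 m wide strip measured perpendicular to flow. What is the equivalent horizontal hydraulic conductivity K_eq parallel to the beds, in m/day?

155

Flow is parallel to layering, so each bed carries its own Darcy discharge and the transmissivities add.
Σ(K_i·b_i) = 14.8×2.29 + 741×7.47 + 3.74×13.5 + 0.0539×13.0 = 5620 m²/day.
Total thickness b = 36.26 m, so K_eq = Σ(K_i·b_i)/b = 155.0 m/day.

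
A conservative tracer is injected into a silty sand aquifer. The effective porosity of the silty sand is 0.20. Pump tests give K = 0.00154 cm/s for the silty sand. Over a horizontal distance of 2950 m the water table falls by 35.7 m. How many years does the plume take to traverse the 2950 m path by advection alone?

100

Convert K: 0.00154 cm/s × 864 = 1.331 m/day.
Hydraulic gradient i = Δh / L = 35.7 / 2950 = 0.01210.
Darcy flux q = K · i = 1.331 × 0.01210 = 0.01610 m/day.
Seepage velocity v = q / n_e = 0.01610 / 0.20 = 0.08051 m/day.
Travel time t = L / v = 2950 / 0.08051 = 36641 days = 100.3 years.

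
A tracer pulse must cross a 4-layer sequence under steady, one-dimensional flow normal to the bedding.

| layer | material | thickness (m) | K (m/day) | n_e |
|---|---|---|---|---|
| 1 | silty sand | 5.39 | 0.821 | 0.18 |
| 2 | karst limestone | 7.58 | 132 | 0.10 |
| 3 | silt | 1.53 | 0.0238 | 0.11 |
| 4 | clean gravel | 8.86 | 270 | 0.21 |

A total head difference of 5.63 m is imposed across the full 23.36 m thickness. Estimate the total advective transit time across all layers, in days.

47.3

With flow normal to the layers, continuity requires the same specific discharge q through every layer.
Σ(b_i/K_i) = 5.39/0.821 + 7.58/132 + 1.53/0.0238 + 8.86/270 = 70.94 d.
q = Δh / Σ(b_i/K_i) = 5.63 / 70.94 = 0.07936 m/day.
In each layer the seepage velocity is v_i = q/n_i, so the layer transit time is t_i = b_i·n_i / q:
  layer 1 (silty sand): t_1 = 5.39 × 0.18 / 0.07936 = 12.23 d
  layer 2 (karst limestone): t_2 = 7.58 × 0.10 / 0.07936 = 9.551 d
  layer 3 (silt): t_3 = 1.53 × 0.11 / 0.07936 = 2.121 d
  layer 4 (clean gravel): t_4 = 8.86 × 0.21 / 0.07936 = 23.44 d
Total t = Σ t_i = 47.34 days.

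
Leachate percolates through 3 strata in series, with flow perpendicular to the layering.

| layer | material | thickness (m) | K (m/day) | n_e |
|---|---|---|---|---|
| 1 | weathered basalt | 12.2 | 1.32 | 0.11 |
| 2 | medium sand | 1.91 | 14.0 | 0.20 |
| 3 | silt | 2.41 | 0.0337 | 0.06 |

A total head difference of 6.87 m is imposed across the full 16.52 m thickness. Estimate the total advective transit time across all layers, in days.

22.0

With flow normal to the layers, continuity requires the same specific discharge q through every layer.
Σ(b_i/K_i) = 12.2/1.32 + 1.91/14.0 + 2.41/0.0337 = 80.89 d.
q = Δh / Σ(b_i/K_i) = 6.87 / 80.89 = 0.08493 m/day.
In each layer the seepage velocity is v_i = q/n_i, so the layer transit time is t_i = b_i·n_i / q:
  layer 1 (weathered basalt): t_1 = 12.2 × 0.11 / 0.08493 = 15.80 d
  layer 2 (medium sand): t_2 = 1.91 × 0.20 / 0.08493 = 4.498 d
  layer 3 (silt): t_3 = 2.41 × 0.06 / 0.08493 = 1.703 d
Total t = Σ t_i = 22.00 days.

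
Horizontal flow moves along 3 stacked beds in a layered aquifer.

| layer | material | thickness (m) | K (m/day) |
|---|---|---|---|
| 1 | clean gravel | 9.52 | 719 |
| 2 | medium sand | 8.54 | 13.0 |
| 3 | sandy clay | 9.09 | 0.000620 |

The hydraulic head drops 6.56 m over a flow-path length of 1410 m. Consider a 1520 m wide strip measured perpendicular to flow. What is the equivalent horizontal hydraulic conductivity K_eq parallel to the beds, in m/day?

Flow is parallel to layering, so each bed carries its own Darcy discharge and the transmissivities add.
Σ(K_i·b_i) = 719×9.52 + 13.0×8.54 + 0.000620×9.09 = 6956 m²/day.
Total thickness b = 27.15 m, so K_eq = Σ(K_i·b_i)/b = 256.2 m/day.

256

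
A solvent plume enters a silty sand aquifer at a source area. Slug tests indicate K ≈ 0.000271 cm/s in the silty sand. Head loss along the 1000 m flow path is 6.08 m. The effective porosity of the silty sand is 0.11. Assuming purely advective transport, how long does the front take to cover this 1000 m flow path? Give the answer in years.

212

Convert K: 0.000271 cm/s × 864 = 0.2341 m/day.
Hydraulic gradient i = Δh / L = 6.08 / 1000 = 0.006080.
Darcy flux q = K · i = 0.2341 × 0.006080 = 0.001424 m/day.
Seepage velocity v = q / n_e = 0.001424 / 0.11 = 0.01294 m/day.
Travel time t = L / v = 1000 / 0.01294 = 77269 days = 211.6 years.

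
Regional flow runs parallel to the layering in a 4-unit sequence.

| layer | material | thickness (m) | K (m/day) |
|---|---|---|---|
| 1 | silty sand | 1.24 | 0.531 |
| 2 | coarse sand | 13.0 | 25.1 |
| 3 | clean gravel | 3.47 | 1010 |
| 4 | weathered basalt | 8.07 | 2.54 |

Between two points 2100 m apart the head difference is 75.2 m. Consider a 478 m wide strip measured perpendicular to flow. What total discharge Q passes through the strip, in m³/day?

65900

Flow is parallel to layering, so each bed carries its own Darcy discharge and the transmissivities add.
Σ(K_i·b_i) = 0.531×1.24 + 25.1×13.0 + 1010×3.47 + 2.54×8.07 = 3852 m²/day.
Hydraulic gradient i = Δh / L = 75.2 / 2100 = 0.03581.
Q = Σ(K_i·b_i) · W · i = 3852 × 478 × 0.03581 = 65937 m³/day.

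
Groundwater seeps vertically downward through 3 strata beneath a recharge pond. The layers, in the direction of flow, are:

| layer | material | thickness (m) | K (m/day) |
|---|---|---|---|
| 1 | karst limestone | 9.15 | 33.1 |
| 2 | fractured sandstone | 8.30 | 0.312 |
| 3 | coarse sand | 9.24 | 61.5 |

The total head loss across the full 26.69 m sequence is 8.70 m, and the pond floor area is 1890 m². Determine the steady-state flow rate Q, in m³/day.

608

Flow is perpendicular to layering, so the layers act in series and the equivalent K is the thickness-weighted harmonic mean.
Total thickness L = 9.15 + 8.30 + 9.24 = 26.69 m.
Σ(b_i/K_i) = 9.15/33.1 + 8.30/0.312 + 9.24/61.5 = 27.03 d.
K_eq = L / Σ(b_i/K_i) = 26.69 / 27.03 = 0.9874 m/day.
Q = K_eq · A · (Δh/L) = 0.9874 × 1890 × (8.70/26.69) = 608.3 m³/day.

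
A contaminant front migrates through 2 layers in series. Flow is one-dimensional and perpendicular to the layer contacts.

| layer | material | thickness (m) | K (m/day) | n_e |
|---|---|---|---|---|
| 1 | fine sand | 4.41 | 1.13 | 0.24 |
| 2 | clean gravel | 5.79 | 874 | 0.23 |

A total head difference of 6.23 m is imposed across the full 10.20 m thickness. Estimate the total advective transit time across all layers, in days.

With flow normal to the layers, continuity requires the same specific discharge q through every layer.
Σ(b_i/K_i) = 4.41/1.13 + 5.79/874 = 3.909 d.
q = Δh / Σ(b_i/K_i) = 6.23 / 3.909 = 1.594 m/day.
In each layer the seepage velocity is v_i = q/n_i, so the layer transit time is t_i = b_i·n_i / q:
  layer 1 (fine sand): t_1 = 4.41 × 0.24 / 1.594 = 0.6641 d
  layer 2 (clean gravel): t_2 = 5.79 × 0.23 / 1.594 = 0.8356 d
Total t = Σ t_i = 1.500 days.

1.50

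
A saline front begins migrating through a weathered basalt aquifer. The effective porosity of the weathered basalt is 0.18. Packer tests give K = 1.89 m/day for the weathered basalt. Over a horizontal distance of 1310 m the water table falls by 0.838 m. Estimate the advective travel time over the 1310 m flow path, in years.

534

Hydraulic gradient i = Δh / L = 0.838 / 1310 = 0.0006397.
Darcy flux q = K · i = 1.890 × 0.0006397 = 0.001209 m/day.
Seepage velocity v = q / n_e = 0.001209 / 0.18 = 0.006717 m/day.
Travel time t = L / v = 1310 / 0.006717 = 1.950e+05 days = 534.0 years.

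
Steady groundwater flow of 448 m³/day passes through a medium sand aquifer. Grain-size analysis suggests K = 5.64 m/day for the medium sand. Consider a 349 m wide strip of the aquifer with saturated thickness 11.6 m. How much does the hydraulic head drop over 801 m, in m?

Cross-sectional area A = 349 × 11.6 = 4048 m².
From Q = K·A·i, i = Q / (K·A) = 448 / (5.640 × 4048) = 0.01962.
Head loss Δh = i · L = 0.01962 × 801 = 15.72 m.

15.7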